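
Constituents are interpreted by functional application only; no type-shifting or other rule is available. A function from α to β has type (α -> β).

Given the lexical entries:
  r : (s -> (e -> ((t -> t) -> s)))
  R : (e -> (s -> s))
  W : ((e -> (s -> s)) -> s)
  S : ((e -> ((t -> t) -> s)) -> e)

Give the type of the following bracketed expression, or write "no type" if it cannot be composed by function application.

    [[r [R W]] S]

e

At [R W], W : ((e -> (s -> s)) -> s) takes R : (e -> (s -> s)), giving s.
At [r [R W]], r : (s -> (e -> ((t -> t) -> s))) takes [R W] : s, giving (e -> ((t -> t) -> s)).
At [[r [R W]] S], S : ((e -> ((t -> t) -> s)) -> e) takes [r [R W]] : (e -> ((t -> t) -> s)), giving e.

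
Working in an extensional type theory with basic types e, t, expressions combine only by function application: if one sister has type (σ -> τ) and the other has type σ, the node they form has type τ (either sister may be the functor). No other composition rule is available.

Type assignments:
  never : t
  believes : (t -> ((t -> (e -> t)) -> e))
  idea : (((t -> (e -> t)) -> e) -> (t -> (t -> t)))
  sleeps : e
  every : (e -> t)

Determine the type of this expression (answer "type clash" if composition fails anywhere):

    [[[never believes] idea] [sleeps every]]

(t -> t)

[never believes]: functor believes : (t -> ((t -> (e -> t)) -> e)), argument never : t; result ((t -> (e -> t)) -> e).
[[never believes] idea]: functor idea : (((t -> (e -> t)) -> e) -> (t -> (t -> t))), argument [never believes] : ((t -> (e -> t)) -> e); result (t -> (t -> t)).
[sleeps every]: functor every : (e -> t), argument sleeps : e; result t.
[[[never believes] idea] [sleeps every]]: functor [[never believes] idea] : (t -> (t -> t)), argument [sleeps every] : t; result (t -> t).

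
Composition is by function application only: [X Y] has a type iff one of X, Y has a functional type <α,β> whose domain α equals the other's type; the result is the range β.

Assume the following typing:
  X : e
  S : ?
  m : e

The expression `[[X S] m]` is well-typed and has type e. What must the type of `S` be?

<e,<e,e>>

[[X S] m] must have type e. The sister m has type e; that is not a function onto e, so [X S] must be the functor, of type <e,e>.
[X S] must have type <e,e>. The sister X has type e; that is not a function onto <e,e>, so S must be the functor, of type <e,<e,e>>.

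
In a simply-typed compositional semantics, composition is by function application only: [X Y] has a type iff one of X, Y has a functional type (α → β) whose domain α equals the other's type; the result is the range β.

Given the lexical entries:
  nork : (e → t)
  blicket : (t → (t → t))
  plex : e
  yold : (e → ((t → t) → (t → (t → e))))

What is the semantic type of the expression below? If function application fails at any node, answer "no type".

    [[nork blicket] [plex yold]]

no type

[nork blicket]: (e → t) with (t → (t → t)) — neither is a function whose domain matches the other; composition fails here.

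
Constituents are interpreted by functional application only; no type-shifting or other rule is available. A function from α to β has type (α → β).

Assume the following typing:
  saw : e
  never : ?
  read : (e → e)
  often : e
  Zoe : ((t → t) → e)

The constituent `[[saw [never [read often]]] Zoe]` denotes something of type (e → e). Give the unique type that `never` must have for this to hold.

For [[saw [never [read often]]] Zoe] to have type (e → e) with Zoe of type ((t → t) → e), [saw [never [read often]]] must be the function: [saw [never [read often]]] : (((t → t) → e) → (e → e)).
For [saw [never [read often]]] to have type (((t → t) → e) → (e → e)) with saw of type e, [never [read often]] must be the function: [never [read often]] : (e → (((t → t) → e) → (e → e))).
For [never [read often]] to have type (e → (((t → t) → e) → (e → e))) with [read often] of type e, never must be the function: never : (e → (e → (((t → t) → e) → (e → e)))).

(e → (e → (((t → t) → e) → (e → e))))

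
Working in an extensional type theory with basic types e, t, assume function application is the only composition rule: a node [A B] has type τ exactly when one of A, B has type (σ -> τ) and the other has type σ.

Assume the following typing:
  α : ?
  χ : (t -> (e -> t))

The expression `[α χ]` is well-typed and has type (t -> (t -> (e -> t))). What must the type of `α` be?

((t -> (e -> t)) -> (t -> (t -> (e -> t))))

[α χ] must have type (t -> (t -> (e -> t))). The sister χ has type (t -> (e -> t)); that is not a function onto (t -> (t -> (e -> t))), so α must be the functor, of type ((t -> (e -> t)) -> (t -> (t -> (e -> t)))).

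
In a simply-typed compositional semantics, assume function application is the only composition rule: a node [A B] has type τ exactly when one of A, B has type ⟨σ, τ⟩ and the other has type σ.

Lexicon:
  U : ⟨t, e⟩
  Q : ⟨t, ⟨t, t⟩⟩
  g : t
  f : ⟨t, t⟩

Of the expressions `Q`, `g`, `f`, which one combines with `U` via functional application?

g

Q : ⟨t, ⟨t, t⟩⟩ — no; U wants t, and Q wants t.
g — combines: U : ⟨t, e⟩ takes g : t as argument, giving e.
f : ⟨t, t⟩ — no; U wants t, and f wants t.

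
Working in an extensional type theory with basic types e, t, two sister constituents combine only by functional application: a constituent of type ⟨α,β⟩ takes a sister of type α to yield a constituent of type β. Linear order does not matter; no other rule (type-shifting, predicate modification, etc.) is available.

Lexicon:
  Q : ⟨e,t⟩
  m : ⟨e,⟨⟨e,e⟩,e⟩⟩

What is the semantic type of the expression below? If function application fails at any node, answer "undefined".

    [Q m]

[Q m]: ⟨e,t⟩ and ⟨e,⟨⟨e,e⟩,e⟩⟩ cannot combine by function application — type clash.

undefined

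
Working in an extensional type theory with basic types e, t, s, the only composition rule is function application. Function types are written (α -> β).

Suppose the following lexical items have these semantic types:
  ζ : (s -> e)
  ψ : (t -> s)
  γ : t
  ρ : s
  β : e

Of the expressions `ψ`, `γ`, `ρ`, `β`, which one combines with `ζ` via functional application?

ρ

ψ : (t -> s) — neither side's domain matches the other.
γ : t — neither side's domain matches the other.
ρ — combines: ζ : (s -> e) takes ρ : s as argument, giving e.
β : e — neither side's domain matches the other.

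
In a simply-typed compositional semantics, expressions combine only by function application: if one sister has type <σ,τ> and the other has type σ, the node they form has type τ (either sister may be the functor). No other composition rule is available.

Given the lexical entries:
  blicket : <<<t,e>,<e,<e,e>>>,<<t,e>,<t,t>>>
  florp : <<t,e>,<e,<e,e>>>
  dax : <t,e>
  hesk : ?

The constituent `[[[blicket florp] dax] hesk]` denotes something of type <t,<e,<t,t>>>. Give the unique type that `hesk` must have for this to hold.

<<t,t>,<t,<e,<t,t>>>>

At [[[blicket florp] dax] hesk] (required: <t,<e,<t,t>>>): [[blicket florp] dax] is <t,t>, which is not a function with range <t,<e,<t,t>>>; hence hesk is the functor — type <<t,t>,<t,<e,<t,t>>>>.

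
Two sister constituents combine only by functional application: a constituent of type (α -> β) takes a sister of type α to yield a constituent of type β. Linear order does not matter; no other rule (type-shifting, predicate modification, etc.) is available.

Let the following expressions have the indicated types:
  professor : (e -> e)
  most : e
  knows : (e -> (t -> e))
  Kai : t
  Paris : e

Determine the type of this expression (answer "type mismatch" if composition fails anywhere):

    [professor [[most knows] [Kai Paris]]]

[most knows] — knows of type (e -> (t -> e)) combines with most of type e: type (t -> e).
[Kai Paris]: t with e — neither is a function whose domain matches the other; composition fails here.

type mismatch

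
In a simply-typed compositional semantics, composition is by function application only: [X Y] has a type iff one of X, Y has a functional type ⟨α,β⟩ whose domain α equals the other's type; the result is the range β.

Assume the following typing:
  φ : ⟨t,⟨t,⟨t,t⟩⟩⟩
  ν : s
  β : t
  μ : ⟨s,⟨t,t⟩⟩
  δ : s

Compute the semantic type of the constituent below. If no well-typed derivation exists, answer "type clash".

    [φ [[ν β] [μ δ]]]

[ν β]: s and t cannot combine by function application — type clash.

type clash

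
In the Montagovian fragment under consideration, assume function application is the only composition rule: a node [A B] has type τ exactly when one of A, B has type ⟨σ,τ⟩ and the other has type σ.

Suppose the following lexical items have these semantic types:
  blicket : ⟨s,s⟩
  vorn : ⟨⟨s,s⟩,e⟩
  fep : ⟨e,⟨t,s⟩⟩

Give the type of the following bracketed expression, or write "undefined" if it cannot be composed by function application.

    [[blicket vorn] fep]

⟨t,s⟩

[blicket vorn]: functor vorn : ⟨⟨s,s⟩,e⟩, argument blicket : ⟨s,s⟩; result e.
[[blicket vorn] fep]: functor fep : ⟨e,⟨t,s⟩⟩, argument [blicket vorn] : e; result ⟨t,s⟩.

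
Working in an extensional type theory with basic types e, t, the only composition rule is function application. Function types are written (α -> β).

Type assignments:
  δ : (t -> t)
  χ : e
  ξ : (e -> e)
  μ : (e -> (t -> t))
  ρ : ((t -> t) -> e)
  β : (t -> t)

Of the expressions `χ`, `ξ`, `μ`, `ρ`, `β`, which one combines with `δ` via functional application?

χ : e — neither side's domain matches the other.
ξ : (e -> e) — neither side's domain matches the other.
μ : (e -> (t -> t)) — neither side's domain matches the other.
ρ — combines: ρ : ((t -> t) -> e) takes δ : (t -> t) as argument, giving e.
β : (t -> t) — neither side's domain matches the other.

ρ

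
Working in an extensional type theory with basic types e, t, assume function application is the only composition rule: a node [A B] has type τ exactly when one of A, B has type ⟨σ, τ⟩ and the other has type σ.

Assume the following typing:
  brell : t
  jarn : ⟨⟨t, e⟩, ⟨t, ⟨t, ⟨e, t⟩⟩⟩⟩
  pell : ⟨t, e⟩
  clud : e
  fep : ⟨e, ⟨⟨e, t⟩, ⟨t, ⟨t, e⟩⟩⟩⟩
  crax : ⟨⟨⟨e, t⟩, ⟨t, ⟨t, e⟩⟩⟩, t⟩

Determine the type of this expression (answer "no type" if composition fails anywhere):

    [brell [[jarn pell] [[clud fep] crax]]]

[jarn pell]: jarn is ⟨⟨t, e⟩, ⟨t, ⟨t, ⟨e, t⟩⟩⟩⟩, pell is ⟨t, e⟩; result ⟨t, ⟨t, ⟨e, t⟩⟩⟩.
[clud fep]: fep is ⟨e, ⟨⟨e, t⟩, ⟨t, ⟨t, e⟩⟩⟩⟩, clud is e; result ⟨⟨e, t⟩, ⟨t, ⟨t, e⟩⟩⟩.
[[clud fep] crax]: crax is ⟨⟨⟨e, t⟩, ⟨t, ⟨t, e⟩⟩⟩, t⟩, [clud fep] is ⟨⟨e, t⟩, ⟨t, ⟨t, e⟩⟩⟩; result t.
[[jarn pell] [[clud fep] crax]]: [jarn pell] is ⟨t, ⟨t, ⟨e, t⟩⟩⟩, [[clud fep] crax] is t; result ⟨t, ⟨e, t⟩⟩.
[brell [[jarn pell] [[clud fep] crax]]]: [[jarn pell] [[clud fep] crax]] is ⟨t, ⟨e, t⟩⟩, brell is t; result ⟨e, t⟩.

⟨e, t⟩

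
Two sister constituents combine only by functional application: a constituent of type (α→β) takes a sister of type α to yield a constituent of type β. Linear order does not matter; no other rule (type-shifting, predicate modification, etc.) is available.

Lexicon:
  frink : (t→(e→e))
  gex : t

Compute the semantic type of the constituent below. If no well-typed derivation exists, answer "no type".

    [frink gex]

[frink gex]: functor frink : (t→(e→e)), argument gex : t; result (e→e).

(e→e)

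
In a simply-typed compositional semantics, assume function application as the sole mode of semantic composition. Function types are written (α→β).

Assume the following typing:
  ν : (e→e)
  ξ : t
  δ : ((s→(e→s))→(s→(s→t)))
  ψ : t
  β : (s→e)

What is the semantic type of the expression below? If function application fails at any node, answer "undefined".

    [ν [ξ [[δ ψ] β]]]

undefined

[δ ψ]: ((s→(e→s))→(s→(s→t))) with t — neither is a function whose domain matches the other; composition fails here.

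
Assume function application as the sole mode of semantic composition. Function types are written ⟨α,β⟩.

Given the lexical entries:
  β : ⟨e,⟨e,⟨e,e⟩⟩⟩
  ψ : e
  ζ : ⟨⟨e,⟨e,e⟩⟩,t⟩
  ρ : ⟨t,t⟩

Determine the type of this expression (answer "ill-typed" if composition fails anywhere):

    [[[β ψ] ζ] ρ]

[β ψ]: functor β : ⟨e,⟨e,⟨e,e⟩⟩⟩, argument ψ : e; result ⟨e,⟨e,e⟩⟩.
[[β ψ] ζ]: functor ζ : ⟨⟨e,⟨e,e⟩⟩,t⟩, argument [β ψ] : ⟨e,⟨e,e⟩⟩; result t.
[[[β ψ] ζ] ρ]: functor ρ : ⟨t,t⟩, argument [[β ψ] ζ] : t; result t.

t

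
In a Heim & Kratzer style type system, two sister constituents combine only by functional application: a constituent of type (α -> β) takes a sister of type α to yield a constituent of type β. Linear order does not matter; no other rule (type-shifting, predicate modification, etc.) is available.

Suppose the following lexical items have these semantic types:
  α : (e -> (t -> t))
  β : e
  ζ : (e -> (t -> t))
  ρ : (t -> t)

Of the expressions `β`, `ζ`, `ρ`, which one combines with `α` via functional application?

β

β — combines: α : (e -> (t -> t)) takes β : e as argument, giving (t -> t).
ζ : (e -> (t -> t)) — neither side's domain matches the other.
ρ : (t -> t) — neither side's domain matches the other.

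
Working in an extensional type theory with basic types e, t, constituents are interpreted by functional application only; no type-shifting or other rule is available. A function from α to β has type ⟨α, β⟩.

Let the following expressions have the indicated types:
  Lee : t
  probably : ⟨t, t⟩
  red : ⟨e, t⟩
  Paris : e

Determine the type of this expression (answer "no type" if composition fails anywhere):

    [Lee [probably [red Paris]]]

no type

[red Paris] — red of type ⟨e, t⟩ combines with Paris of type e: type t.
[probably [red Paris]] — probably of type ⟨t, t⟩ combines with [red Paris] of type t: type t.
At [Lee [probably [red Paris]]]: neither t nor t can take the other as argument; the node is ill-typed.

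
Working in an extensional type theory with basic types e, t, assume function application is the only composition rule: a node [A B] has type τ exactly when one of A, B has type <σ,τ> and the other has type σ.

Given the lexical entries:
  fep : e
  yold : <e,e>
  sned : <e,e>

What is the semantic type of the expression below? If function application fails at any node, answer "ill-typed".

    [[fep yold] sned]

e

[fep yold]: <e,e> applied to e yields e.
[[fep yold] sned]: <e,e> applied to e yields e.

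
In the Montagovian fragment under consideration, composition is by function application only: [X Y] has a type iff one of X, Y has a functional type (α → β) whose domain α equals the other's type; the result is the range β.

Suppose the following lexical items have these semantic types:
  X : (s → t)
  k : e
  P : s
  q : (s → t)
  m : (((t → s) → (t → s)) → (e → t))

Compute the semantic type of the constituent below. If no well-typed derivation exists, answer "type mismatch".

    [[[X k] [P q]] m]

type mismatch

[X k]: (s → t) with e — neither is a function whose domain matches the other; composition fails here.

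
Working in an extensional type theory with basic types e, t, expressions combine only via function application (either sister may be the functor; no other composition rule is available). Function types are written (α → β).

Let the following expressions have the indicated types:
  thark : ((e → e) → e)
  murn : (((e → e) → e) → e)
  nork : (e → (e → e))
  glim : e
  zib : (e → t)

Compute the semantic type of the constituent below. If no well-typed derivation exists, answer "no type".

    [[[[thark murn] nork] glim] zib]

[thark murn]: functor murn : (((e → e) → e) → e), argument thark : ((e → e) → e); result e.
[[thark murn] nork]: functor nork : (e → (e → e)), argument [thark murn] : e; result (e → e).
[[[thark murn] nork] glim]: functor [[thark murn] nork] : (e → e), argument glim : e; result e.
[[[[thark murn] nork] glim] zib]: functor zib : (e → t), argument [[[thark murn] nork] glim] : e; result t.

t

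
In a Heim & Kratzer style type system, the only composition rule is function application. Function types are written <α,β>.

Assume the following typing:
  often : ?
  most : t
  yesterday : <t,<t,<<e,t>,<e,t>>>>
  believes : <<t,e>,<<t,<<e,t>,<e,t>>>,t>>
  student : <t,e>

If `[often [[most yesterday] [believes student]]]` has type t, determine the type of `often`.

<t,t>

At [often [[most yesterday] [believes student]]] (required: t): [[most yesterday] [believes student]] is t, which is not a function with range t; hence often is the functor — type <t,t>.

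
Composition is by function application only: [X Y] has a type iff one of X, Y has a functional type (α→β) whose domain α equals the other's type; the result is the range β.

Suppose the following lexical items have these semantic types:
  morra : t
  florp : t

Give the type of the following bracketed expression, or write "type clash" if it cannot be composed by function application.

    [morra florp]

At [morra florp]: neither t nor t can take the other as argument; the node is ill-typed.

type clash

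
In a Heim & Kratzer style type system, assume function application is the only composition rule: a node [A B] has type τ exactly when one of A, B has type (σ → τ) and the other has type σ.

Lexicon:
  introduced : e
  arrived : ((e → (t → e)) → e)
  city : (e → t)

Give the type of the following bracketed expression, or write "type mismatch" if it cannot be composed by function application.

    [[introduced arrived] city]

type mismatch

[introduced arrived]: e and ((e → (t → e)) → e) cannot combine by function application — type clash.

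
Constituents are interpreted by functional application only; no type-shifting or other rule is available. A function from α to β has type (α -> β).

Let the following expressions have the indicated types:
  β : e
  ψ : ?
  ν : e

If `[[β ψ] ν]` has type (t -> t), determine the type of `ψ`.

At [[β ψ] ν] (required: (t -> t)): ν is e, which is not a function with range (t -> t); hence [β ψ] is the functor — type (e -> (t -> t)).
At [β ψ] (required: (e -> (t -> t))): β is e, which is not a function with range (e -> (t -> t)); hence ψ is the functor — type (e -> (e -> (t -> t))).

(e -> (e -> (t -> t)))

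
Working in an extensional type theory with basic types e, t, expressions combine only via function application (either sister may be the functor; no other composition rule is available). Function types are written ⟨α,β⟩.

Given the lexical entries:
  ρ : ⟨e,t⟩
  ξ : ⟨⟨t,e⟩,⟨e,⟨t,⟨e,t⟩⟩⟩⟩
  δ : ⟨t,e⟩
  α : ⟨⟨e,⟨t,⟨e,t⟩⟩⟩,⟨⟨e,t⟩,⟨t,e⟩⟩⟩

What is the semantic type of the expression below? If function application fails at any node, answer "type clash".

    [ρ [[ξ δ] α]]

[ξ δ] — ξ of type ⟨⟨t,e⟩,⟨e,⟨t,⟨e,t⟩⟩⟩⟩ combines with δ of type ⟨t,e⟩: type ⟨e,⟨t,⟨e,t⟩⟩⟩.
[[ξ δ] α] — α of type ⟨⟨e,⟨t,⟨e,t⟩⟩⟩,⟨⟨e,t⟩,⟨t,e⟩⟩⟩ combines with [ξ δ] of type ⟨e,⟨t,⟨e,t⟩⟩⟩: type ⟨⟨e,t⟩,⟨t,e⟩⟩.
[ρ [[ξ δ] α]] — [[ξ δ] α] of type ⟨⟨e,t⟩,⟨t,e⟩⟩ combines with ρ of type ⟨e,t⟩: type ⟨t,e⟩.

⟨t,e⟩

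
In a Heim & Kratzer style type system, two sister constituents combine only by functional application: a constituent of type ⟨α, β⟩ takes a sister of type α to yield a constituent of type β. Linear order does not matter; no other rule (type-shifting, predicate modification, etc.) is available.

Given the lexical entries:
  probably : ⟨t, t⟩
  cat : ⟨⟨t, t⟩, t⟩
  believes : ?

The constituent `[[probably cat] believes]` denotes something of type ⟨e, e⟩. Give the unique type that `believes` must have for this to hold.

[[probably cat] believes] must have type ⟨e, e⟩. The sister [probably cat] has type t; that is not a function onto ⟨e, e⟩, so believes must be the functor, of type ⟨t, ⟨e, e⟩⟩.

⟨t, ⟨e, e⟩⟩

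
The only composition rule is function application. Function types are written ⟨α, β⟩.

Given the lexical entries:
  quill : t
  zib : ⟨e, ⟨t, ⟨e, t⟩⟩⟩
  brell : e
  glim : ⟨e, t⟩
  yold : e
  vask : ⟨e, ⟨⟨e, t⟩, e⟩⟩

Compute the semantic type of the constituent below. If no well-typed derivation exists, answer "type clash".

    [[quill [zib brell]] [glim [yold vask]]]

t

[zib brell]: functor zib : ⟨e, ⟨t, ⟨e, t⟩⟩⟩, argument brell : e; result ⟨t, ⟨e, t⟩⟩.
[quill [zib brell]]: functor [zib brell] : ⟨t, ⟨e, t⟩⟩, argument quill : t; result ⟨e, t⟩.
[yold vask]: functor vask : ⟨e, ⟨⟨e, t⟩, e⟩⟩, argument yold : e; result ⟨⟨e, t⟩, e⟩.
[glim [yold vask]]: functor [yold vask] : ⟨⟨e, t⟩, e⟩, argument glim : ⟨e, t⟩; result e.
[[quill [zib brell]] [glim [yold vask]]]: functor [quill [zib brell]] : ⟨e, t⟩, argument [glim [yold vask]] : e; result t.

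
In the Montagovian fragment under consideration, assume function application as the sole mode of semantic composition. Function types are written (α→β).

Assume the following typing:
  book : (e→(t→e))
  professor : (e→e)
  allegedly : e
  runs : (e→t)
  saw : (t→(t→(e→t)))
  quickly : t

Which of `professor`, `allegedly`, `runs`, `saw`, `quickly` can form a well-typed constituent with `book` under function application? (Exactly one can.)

allegedly

professor : (e→e) — no; book wants e, and professor wants e.
allegedly — combines: book : (e→(t→e)) takes allegedly : e as argument, giving (t→e).
runs : (e→t) — no; book wants e, and runs wants e.
saw : (t→(t→(e→t))) — no; book wants e, and saw wants t.
quickly : t — no; book wants e, and quickly wants nothing (atomic).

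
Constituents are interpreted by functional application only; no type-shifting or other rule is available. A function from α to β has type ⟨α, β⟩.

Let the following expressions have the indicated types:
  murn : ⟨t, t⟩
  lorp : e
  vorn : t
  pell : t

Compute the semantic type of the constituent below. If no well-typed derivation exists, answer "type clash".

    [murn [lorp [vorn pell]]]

type clash

At [vorn pell]: neither t nor t can take the other as argument; the node is ill-typed.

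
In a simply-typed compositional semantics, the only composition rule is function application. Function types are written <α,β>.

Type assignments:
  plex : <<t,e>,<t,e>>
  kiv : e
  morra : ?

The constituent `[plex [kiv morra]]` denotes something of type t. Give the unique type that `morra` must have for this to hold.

[plex [kiv morra]] must have type t. The sister plex has type <<t,e>,<t,e>>; that is not a function onto t, so [kiv morra] must be the functor, of type <<<t,e>,<t,e>>,t>.
[kiv morra] must have type <<<t,e>,<t,e>>,t>. The sister kiv has type e; that is not a function onto <<<t,e>,<t,e>>,t>, so morra must be the functor, of type <e,<<<t,e>,<t,e>>,t>>.

<e,<<<t,e>,<t,e>>,t>>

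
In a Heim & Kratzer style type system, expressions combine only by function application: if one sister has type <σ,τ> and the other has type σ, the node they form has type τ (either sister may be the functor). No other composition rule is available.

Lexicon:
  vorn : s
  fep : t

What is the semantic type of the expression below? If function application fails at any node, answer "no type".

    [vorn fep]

At [vorn fep]: neither s nor t can take the other as argument; the node is ill-typed.

no type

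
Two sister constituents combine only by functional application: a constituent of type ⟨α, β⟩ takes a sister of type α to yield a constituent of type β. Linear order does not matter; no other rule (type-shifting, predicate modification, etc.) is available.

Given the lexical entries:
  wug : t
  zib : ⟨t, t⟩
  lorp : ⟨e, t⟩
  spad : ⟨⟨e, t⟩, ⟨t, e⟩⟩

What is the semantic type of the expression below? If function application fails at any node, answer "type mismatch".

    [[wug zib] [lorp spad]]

[wug zib]: functor zib : ⟨t, t⟩, argument wug : t; result t.
[lorp spad]: functor spad : ⟨⟨e, t⟩, ⟨t, e⟩⟩, argument lorp : ⟨e, t⟩; result ⟨t, e⟩.
[[wug zib] [lorp spad]]: functor [lorp spad] : ⟨t, e⟩, argument [wug zib] : t; result e.

e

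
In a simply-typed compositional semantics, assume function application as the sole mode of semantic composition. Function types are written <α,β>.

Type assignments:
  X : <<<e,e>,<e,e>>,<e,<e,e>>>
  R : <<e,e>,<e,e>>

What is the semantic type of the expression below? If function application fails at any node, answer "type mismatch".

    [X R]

[X R]: functor X : <<<e,e>,<e,e>>,<e,<e,e>>>, argument R : <<e,e>,<e,e>>; result <e,<e,e>>.

<e,<e,e>>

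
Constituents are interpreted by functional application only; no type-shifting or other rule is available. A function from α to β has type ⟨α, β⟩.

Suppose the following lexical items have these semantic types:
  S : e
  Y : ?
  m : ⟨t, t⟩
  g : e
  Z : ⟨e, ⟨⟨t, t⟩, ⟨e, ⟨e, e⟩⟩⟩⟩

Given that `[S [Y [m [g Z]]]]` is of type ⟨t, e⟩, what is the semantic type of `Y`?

For [S [Y [m [g Z]]]] to have type ⟨t, e⟩ with S of type e, [Y [m [g Z]]] must be the function: [Y [m [g Z]]] : ⟨e, ⟨t, e⟩⟩.
For [Y [m [g Z]]] to have type ⟨e, ⟨t, e⟩⟩ with [m [g Z]] of type ⟨e, ⟨e, e⟩⟩, Y must be the function: Y : ⟨⟨e, ⟨e, e⟩⟩, ⟨e, ⟨t, e⟩⟩⟩.

⟨⟨e, ⟨e, e⟩⟩, ⟨e, ⟨t, e⟩⟩⟩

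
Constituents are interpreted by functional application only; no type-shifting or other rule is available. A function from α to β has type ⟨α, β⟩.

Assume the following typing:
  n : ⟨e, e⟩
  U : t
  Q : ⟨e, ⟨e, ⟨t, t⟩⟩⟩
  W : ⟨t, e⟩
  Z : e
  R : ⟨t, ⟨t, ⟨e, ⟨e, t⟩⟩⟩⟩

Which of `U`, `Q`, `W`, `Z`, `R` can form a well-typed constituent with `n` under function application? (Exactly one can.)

Z

U : t — does not combine with n.
Q : ⟨e, ⟨e, ⟨t, t⟩⟩⟩ — does not combine with n.
W : ⟨t, e⟩ — does not combine with n.
Z — combines: n : ⟨e, e⟩ takes Z : e as argument, giving e.
R : ⟨t, ⟨t, ⟨e, ⟨e, t⟩⟩⟩⟩ — does not combine with n.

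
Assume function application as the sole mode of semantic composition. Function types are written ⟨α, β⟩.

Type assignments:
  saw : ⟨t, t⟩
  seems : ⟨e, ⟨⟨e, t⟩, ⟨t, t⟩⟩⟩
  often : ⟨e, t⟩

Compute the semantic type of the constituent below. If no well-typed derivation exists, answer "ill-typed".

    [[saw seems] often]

ill-typed

[saw seems]: ⟨t, t⟩ with ⟨e, ⟨⟨e, t⟩, ⟨t, t⟩⟩⟩ — neither is a function whose domain matches the other; composition fails here.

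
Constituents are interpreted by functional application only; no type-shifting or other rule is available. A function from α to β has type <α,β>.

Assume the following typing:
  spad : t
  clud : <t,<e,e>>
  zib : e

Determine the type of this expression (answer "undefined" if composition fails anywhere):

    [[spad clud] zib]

[spad clud]: functor clud : <t,<e,e>>, argument spad : t; result <e,e>.
[[spad clud] zib]: functor [spad clud] : <e,e>, argument zib : e; result e.

e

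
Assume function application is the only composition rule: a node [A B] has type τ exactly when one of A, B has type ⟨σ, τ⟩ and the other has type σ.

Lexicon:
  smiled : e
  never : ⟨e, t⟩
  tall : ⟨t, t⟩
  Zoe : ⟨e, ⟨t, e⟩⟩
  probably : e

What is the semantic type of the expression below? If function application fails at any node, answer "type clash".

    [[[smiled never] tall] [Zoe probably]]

[smiled never] — never of type ⟨e, t⟩ combines with smiled of type e: type t.
[[smiled never] tall] — tall of type ⟨t, t⟩ combines with [smiled never] of type t: type t.
[Zoe probably] — Zoe of type ⟨e, ⟨t, e⟩⟩ combines with probably of type e: type ⟨t, e⟩.
[[[smiled never] tall] [Zoe probably]] — [Zoe probably] of type ⟨t, e⟩ combines with [[smiled never] tall] of type t: type e.

e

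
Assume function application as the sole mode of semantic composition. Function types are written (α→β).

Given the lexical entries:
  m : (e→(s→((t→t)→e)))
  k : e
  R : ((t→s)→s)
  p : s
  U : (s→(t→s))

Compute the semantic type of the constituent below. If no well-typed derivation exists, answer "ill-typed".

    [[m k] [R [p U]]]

((t→t)→e)

[m k]: (e→(s→((t→t)→e))) applied to e yields (s→((t→t)→e)).
[p U]: (s→(t→s)) applied to s yields (t→s).
[R [p U]]: ((t→s)→s) applied to (t→s) yields s.
[[m k] [R [p U]]]: (s→((t→t)→e)) applied to s yields ((t→t)→e).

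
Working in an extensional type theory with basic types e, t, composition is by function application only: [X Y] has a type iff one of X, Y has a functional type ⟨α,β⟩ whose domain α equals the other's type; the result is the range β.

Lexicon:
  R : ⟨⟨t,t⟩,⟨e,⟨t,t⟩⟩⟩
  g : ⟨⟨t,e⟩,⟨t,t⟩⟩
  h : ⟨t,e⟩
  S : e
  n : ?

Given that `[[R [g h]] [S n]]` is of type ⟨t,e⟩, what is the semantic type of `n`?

⟨e,⟨⟨e,⟨t,t⟩⟩,⟨t,e⟩⟩⟩

[[R [g h]] [S n]] must have type ⟨t,e⟩. The sister [R [g h]] has type ⟨e,⟨t,t⟩⟩; that is not a function onto ⟨t,e⟩, so [S n] must be the functor, of type ⟨⟨e,⟨t,t⟩⟩,⟨t,e⟩⟩.
[S n] must have type ⟨⟨e,⟨t,t⟩⟩,⟨t,e⟩⟩. The sister S has type e; that is not a function onto ⟨⟨e,⟨t,t⟩⟩,⟨t,e⟩⟩, so n must be the functor, of type ⟨e,⟨⟨e,⟨t,t⟩⟩,⟨t,e⟩⟩⟩.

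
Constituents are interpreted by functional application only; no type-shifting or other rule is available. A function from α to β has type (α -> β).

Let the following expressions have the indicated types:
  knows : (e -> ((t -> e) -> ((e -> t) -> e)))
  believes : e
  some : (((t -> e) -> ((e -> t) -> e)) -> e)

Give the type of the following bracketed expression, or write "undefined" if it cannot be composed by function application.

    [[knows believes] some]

e

[knows believes]: functor knows : (e -> ((t -> e) -> ((e -> t) -> e))), argument believes : e; result ((t -> e) -> ((e -> t) -> e)).
[[knows believes] some]: functor some : (((t -> e) -> ((e -> t) -> e)) -> e), argument [knows believes] : ((t -> e) -> ((e -> t) -> e)); result e.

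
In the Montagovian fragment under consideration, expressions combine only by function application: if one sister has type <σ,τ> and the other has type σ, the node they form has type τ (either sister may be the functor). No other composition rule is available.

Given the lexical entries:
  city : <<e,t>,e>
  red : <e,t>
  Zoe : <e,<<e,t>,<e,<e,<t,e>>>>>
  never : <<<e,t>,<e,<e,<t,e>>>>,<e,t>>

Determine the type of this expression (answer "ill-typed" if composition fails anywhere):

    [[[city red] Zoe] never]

[city red]: functor city : <<e,t>,e>, argument red : <e,t>; result e.
[[city red] Zoe]: functor Zoe : <e,<<e,t>,<e,<e,<t,e>>>>>, argument [city red] : e; result <<e,t>,<e,<e,<t,e>>>>.
[[[city red] Zoe] never]: functor never : <<<e,t>,<e,<e,<t,e>>>>,<e,t>>, argument [[city red] Zoe] : <<e,t>,<e,<e,<t,e>>>>; result <e,t>.

<e,t>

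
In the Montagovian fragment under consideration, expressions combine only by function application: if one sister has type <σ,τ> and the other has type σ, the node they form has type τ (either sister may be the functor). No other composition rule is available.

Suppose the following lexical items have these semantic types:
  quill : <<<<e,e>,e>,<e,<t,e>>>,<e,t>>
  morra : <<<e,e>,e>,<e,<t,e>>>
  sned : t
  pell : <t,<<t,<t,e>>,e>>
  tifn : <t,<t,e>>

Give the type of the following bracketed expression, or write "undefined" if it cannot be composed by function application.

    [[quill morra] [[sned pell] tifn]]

[quill morra]: <<<<e,e>,e>,<e,<t,e>>>,<e,t>> applied to <<<e,e>,e>,<e,<t,e>>> yields <e,t>.
[sned pell]: <t,<<t,<t,e>>,e>> applied to t yields <<t,<t,e>>,e>.
[[sned pell] tifn]: <<t,<t,e>>,e> applied to <t,<t,e>> yields e.
[[quill morra] [[sned pell] tifn]]: <e,t> applied to e yields t.

t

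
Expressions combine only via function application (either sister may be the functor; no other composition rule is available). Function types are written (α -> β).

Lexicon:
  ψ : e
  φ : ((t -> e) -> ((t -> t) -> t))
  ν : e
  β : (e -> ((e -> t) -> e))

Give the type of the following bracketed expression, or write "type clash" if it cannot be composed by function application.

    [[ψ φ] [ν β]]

At [ψ φ]: neither e nor ((t -> e) -> ((t -> t) -> t)) can take the other as argument; the node is ill-typed.

type clash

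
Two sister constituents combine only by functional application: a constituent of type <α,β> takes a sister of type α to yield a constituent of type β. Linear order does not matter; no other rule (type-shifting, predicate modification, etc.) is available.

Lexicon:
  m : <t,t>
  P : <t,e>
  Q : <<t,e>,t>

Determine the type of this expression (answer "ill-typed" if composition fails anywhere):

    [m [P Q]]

[P Q] — Q of type <<t,e>,t> combines with P of type <t,e>: type t.
[m [P Q]] — m of type <t,t> combines with [P Q] of type t: type t.

t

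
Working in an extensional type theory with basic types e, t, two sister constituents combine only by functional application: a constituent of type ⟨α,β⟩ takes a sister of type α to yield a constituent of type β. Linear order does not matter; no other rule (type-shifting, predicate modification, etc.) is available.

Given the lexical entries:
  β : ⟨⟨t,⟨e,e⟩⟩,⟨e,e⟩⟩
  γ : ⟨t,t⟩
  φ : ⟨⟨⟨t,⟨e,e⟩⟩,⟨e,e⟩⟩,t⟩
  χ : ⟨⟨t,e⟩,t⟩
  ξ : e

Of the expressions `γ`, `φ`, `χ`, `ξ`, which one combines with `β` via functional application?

γ : ⟨t,t⟩ — no; β wants ⟨t,⟨e,e⟩⟩, and γ wants t.
φ — combines: φ : ⟨⟨⟨t,⟨e,e⟩⟩,⟨e,e⟩⟩,t⟩ takes β : ⟨⟨t,⟨e,e⟩⟩,⟨e,e⟩⟩ as argument, giving t.
χ : ⟨⟨t,e⟩,t⟩ — no; β wants ⟨t,⟨e,e⟩⟩, and χ wants ⟨t,e⟩.
ξ : e — no; β wants ⟨t,⟨e,e⟩⟩, and ξ wants nothing (atomic).

φ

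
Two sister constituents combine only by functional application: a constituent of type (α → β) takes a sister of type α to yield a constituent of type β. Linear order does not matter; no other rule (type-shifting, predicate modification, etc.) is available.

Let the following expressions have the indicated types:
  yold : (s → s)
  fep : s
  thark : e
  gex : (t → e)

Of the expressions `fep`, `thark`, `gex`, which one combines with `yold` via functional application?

fep — combines: yold : (s → s) takes fep : s as argument, giving s.
thark : e — neither side's domain matches the other.
gex : (t → e) — neither side's domain matches the other.

fep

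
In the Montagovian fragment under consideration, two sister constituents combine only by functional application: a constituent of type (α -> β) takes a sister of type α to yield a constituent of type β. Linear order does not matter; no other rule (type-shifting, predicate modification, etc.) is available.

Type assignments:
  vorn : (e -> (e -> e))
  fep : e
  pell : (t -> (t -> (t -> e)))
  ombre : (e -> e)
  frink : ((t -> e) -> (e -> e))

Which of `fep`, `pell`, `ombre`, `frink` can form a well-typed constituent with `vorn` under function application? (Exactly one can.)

fep

fep — combines: vorn : (e -> (e -> e)) takes fep : e as argument, giving (e -> e).
pell : (t -> (t -> (t -> e))) — vorn needs e; pell needs t; neither fits.
ombre : (e -> e) — vorn needs e; ombre needs e; neither fits.
frink : ((t -> e) -> (e -> e)) — vorn needs e; frink needs (t -> e); neither fits.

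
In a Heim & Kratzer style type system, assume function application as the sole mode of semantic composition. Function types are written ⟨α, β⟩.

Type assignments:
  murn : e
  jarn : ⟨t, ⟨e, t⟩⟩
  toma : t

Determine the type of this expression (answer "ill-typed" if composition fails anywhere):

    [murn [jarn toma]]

t

At [jarn toma], jarn : ⟨t, ⟨e, t⟩⟩ takes toma : t, giving ⟨e, t⟩.
At [murn [jarn toma]], [jarn toma] : ⟨e, t⟩ takes murn : e, giving t.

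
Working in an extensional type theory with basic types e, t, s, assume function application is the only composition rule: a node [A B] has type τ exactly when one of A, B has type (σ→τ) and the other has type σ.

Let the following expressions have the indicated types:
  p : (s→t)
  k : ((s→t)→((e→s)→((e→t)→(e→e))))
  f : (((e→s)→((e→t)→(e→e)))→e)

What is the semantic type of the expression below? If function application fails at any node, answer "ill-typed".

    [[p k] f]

[p k]: k is ((s→t)→((e→s)→((e→t)→(e→e)))), p is (s→t); result ((e→s)→((e→t)→(e→e))).
[[p k] f]: f is (((e→s)→((e→t)→(e→e)))→e), [p k] is ((e→s)→((e→t)→(e→e))); result e.

e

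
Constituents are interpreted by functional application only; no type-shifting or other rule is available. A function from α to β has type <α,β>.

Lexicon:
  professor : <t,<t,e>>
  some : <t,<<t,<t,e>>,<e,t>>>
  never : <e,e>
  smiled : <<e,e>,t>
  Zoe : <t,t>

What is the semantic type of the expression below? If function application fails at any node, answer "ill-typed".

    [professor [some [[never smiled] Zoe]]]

<e,t>

At [never smiled], smiled : <<e,e>,t> takes never : <e,e>, giving t.
At [[never smiled] Zoe], Zoe : <t,t> takes [never smiled] : t, giving t.
At [some [[never smiled] Zoe]], some : <t,<<t,<t,e>>,<e,t>>> takes [[never smiled] Zoe] : t, giving <<t,<t,e>>,<e,t>>.
At [professor [some [[never smiled] Zoe]]], [some [[never smiled] Zoe]] : <<t,<t,e>>,<e,t>> takes professor : <t,<t,e>>, giving <e,t>.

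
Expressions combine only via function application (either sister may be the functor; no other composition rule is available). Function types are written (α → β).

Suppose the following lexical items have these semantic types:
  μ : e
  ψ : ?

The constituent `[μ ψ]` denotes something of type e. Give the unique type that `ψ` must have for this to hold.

At [μ ψ] (required: e): μ is e, which is not a function with range e; hence ψ is the functor — type (e → e).

(e → e)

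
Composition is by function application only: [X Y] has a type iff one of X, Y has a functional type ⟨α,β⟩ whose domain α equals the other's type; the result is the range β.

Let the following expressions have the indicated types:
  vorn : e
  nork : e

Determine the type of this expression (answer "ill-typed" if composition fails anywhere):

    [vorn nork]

At [vorn nork]: neither e nor e can take the other as argument; the node is ill-typed.

ill-typed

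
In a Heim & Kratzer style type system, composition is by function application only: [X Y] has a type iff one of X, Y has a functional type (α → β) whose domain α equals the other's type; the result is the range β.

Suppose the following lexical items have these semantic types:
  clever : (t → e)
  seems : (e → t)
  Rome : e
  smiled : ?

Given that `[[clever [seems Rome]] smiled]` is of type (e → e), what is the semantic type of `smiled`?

[[clever [seems Rome]] smiled] is required to be (e → e). [clever [seems Rome]] : e cannot yield (e → e) as functor, so smiled : (e → (e → e)).

(e → (e → e))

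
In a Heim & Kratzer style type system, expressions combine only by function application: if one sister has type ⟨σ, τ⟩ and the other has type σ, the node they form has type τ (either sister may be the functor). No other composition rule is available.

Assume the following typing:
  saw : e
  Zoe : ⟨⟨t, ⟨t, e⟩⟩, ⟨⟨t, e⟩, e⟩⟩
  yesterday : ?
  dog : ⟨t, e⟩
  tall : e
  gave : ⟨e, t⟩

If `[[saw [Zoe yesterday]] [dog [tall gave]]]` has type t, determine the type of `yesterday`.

At [[saw [Zoe yesterday]] [dog [tall gave]]] (required: t): [dog [tall gave]] is e, which is not a function with range t; hence [saw [Zoe yesterday]] is the functor — type ⟨e, t⟩.
At [saw [Zoe yesterday]] (required: ⟨e, t⟩): saw is e, which is not a function with range ⟨e, t⟩; hence [Zoe yesterday] is the functor — type ⟨e, ⟨e, t⟩⟩.
At [Zoe yesterday] (required: ⟨e, ⟨e, t⟩⟩): Zoe is ⟨⟨t, ⟨t, e⟩⟩, ⟨⟨t, e⟩, e⟩⟩, which is not a function with range ⟨e, ⟨e, t⟩⟩; hence yesterday is the functor — type ⟨⟨⟨t, ⟨t, e⟩⟩, ⟨⟨t, e⟩, e⟩⟩, ⟨e, ⟨e, t⟩⟩⟩.

⟨⟨⟨t, ⟨t, e⟩⟩, ⟨⟨t, e⟩, e⟩⟩, ⟨e, ⟨e, t⟩⟩⟩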